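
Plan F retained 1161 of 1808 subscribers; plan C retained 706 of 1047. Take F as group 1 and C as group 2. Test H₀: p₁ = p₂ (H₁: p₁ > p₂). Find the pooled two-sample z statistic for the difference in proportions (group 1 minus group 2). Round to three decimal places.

p̂₁ = 1161/1808 = 0.64215, p̂₂ = 706/1047 = 0.67431.
Pooled p̂ = (1161+706)/(1808+1047) = 1867/2855 = 0.65394.
SE = √(0.226302 × 0.00150821) = 0.01847.
z = (0.64215 − 0.67431)/0.01847 = -0.03216/0.01847 = -1.741.
p-value = P(Z > -1.741) ≈ 0.9591.

z = -1.741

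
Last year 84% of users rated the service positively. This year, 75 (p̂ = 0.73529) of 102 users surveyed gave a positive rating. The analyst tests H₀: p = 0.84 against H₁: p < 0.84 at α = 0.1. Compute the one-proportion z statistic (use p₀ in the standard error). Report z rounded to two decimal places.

p̂ = 75/102 = 0.7353.
SE = √(p₀(1−p₀)/n) = √(0.1344/102) = 0.0363.
z = (0.7353 − 0.84)/0.0363 = -0.1047/0.0363 = -2.88.
p-value = P(Z < -2.885) ≈ 0.0020. With α = 0.1, reject H₀.

z = -2.88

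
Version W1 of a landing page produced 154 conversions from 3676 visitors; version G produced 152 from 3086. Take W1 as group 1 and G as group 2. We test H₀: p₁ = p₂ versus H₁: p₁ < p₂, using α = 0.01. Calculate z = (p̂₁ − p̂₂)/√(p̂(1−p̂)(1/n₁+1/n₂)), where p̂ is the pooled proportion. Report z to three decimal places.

p̂₁ = 154/3676 ≈ 0.041893, p̂₂ = 152/3086 ≈ 0.049255.
Pooled p̂ = (154+152)/(3676+3086) = 306/6762 = 0.045253.
SE = √(0.0432051 × 0.000596079) = 0.005075.
z = (0.041893 − 0.049255)/0.005075 = -0.007362/0.005075 = -1.451.
p-value = P(Z < -1.451) ≈ 0.0735, so at α = 0.01 we fail to reject H₀.

z = -1.451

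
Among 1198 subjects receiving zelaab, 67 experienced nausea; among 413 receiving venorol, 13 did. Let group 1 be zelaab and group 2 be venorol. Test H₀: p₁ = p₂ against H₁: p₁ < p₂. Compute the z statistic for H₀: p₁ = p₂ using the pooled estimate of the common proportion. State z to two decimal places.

z = 1.97

p̂₁ = 67/1198 = 0.0559, p̂₂ = 13/413 = 0.0315.
Pooled p̂ = (67+13)/(1198+413) = 80/1611 = 0.0497.
SE = √(p̂(1−p̂)(1/n₁+1/n₂)) = √(0.0497·0.9503·0.00325603) = √(0.000153661) = 0.0124.
z = (0.0559 − 0.0315)/0.0124 = 0.0244/0.0124 = 1.97.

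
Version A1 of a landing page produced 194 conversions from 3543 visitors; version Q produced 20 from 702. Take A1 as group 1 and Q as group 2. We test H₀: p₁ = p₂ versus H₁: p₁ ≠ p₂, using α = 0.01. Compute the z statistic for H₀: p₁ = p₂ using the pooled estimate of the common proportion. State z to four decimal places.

p̂₁ = 194/3543 = 0.0547559, p̂₂ = 20/702 = 0.0284900.
Pooled p̂ = (194+20)/(3543+702) = 214/4245 = 0.0504122.
SE = √(0.0478709 × 0.00170675) = 0.0090390.
z = (0.0547559 − 0.0284900)/0.0090390 = 0.0262659/0.0090390 = 2.9058.
p-value = 2·P(Z > 2.906) ≈ 0.0037; since p < α = 0.01, reject H₀.

z = 2.9058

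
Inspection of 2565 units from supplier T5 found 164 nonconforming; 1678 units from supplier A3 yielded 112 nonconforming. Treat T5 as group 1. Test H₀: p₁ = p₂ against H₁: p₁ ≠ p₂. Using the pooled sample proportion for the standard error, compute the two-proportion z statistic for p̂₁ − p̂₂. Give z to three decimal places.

z = -0.363

p̂₁ = 164/2565 = 0.06394, p̂₂ = 112/1678 = 0.06675.
Pooled p̂ = (164+112)/(2565+1678) = 276/4243 = 0.06505.
SE = √(p̂(1−p̂)(1/n₁+1/n₂)) = √(0.06505·0.93495·0.000985811) = √(5.99541e-05) = 0.00774.
z = (0.06394 − 0.06675)/0.00774 = -0.00281/0.00774 = -0.363.
p-value = 2·P(Z > 0.363) ≈ 0.7168.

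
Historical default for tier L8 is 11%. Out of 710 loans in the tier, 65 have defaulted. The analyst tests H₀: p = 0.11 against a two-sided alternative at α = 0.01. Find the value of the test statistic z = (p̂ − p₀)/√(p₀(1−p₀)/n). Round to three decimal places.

p̂ = 65/710 = 0.091549.
Standard error under H₀: √(0.11×0.89/710) = 0.011743.
z = (0.091549 − 0.11)/0.011743 = -0.018451/0.011743 = -1.571.
Two-sided p-value ≈ 2·Φ(−1.571) = 0.1161; since p > α = 0.01, fail to reject H₀.

z = -1.571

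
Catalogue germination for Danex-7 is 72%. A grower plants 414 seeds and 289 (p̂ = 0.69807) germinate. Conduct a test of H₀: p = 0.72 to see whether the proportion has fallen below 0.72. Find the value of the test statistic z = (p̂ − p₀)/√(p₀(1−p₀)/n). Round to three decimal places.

p̂ = 289/414 = 0.69807.
Under H₀, SE = √(0.72·0.28/414) = √(0.000486957) = 0.02207.
z = (0.69807 − 0.72)/0.02207 = -0.02193/0.02207 = -0.994.

z = -0.994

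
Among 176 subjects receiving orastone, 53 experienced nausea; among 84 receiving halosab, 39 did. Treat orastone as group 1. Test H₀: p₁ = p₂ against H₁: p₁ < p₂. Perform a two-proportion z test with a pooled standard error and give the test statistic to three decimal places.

z = -2.573

p̂₁ = 53/176 = 0.30114, p̂₂ = 39/84 = 0.46429.
Pooled p̂ = (53+39)/(176+84) = 92/260 = 0.35385.
SE = √(0.228639 × 0.0175866) = 0.06341.
z = (0.30114 − 0.46429)/0.06341 = -0.16315/0.06341 = -2.573.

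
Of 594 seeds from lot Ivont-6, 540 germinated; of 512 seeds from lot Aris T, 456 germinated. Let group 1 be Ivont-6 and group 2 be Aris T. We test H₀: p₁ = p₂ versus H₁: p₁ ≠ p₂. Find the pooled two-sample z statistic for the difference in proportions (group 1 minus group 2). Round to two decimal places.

z = 1.02

p̂₁ = 540/594 ≈ 0.90909, p̂₂ = 456/512 ≈ 0.89062.
Pooled p̂ = (540+456)/(594+512) = 996/1106 = 0.90054.
SE = √(p̂(1−p̂)(1/n₁+1/n₂)) = √(0.90054·0.09946·0.00363663) = √(0.000325717) = 0.01805.
z = (0.90909 − 0.89062)/0.01805 = 0.01847/0.01805 = 1.02.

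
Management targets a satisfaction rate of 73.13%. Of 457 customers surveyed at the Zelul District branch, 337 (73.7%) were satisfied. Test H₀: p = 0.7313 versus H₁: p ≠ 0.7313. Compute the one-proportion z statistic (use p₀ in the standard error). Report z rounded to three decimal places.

p̂ = 337/457 = 0.73742.
SE = √(p₀(1−p₀)/n) = √(0.1965/457) = 0.02074.
z = (0.73742 − 0.7313)/0.02074 = 0.00612/0.02074 = 0.295.

z = 0.295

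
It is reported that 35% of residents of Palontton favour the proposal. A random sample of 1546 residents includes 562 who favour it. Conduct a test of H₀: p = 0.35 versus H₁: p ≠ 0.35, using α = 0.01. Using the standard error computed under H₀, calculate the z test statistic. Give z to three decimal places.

p̂ = 562/1546 ≈ 0.363519.
Under H₀, SE = √(0.35·0.65/1546) = √(0.000147154) = 0.012131.
z = (0.363519 − 0.35)/0.012131 = 0.013519/0.012131 = 1.114.
Two-sided p-value ≈ 2·Φ(−1.114) = 0.2651, so at α = 0.01 we fail to reject H₀.

z = 1.114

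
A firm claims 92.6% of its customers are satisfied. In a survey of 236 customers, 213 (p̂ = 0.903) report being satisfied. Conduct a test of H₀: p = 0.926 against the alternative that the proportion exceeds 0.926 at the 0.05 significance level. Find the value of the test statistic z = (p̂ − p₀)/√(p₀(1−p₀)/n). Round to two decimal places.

p̂ = 213/236 = 0.9025.
Under H₀, SE = √(0.926·0.074/236) = √(0.000290356) = 0.0170.
z = (0.9025 − 0.926)/0.0170 = -0.0235/0.0170 = -1.38.
p-value = P(Z > -1.377) ≈ 0.9157, so at α = 0.05 we fail to reject H₀.

z = -1.38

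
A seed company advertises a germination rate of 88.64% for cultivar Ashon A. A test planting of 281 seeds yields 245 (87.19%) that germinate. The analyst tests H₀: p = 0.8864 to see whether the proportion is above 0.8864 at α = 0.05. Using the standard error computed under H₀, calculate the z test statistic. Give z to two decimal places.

z = -0.77

p̂ = 245/281 = 0.8719.
Standard error under H₀: √(0.8864×0.1136/281) = 0.0189.
z = (0.8719 − 0.8864)/0.0189 = -0.0145/0.0189 = -0.77.
p-value = P(Z > -0.767) ≈ 0.7784, so at α = 0.05 we fail to reject H₀.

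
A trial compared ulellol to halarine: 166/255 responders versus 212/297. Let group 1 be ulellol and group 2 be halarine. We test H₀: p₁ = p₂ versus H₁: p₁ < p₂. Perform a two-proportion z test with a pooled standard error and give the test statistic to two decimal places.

z = -1.58

p̂₁ = 166/255 = 0.6510, p̂₂ = 212/297 = 0.7138.
Pooled p̂ = (166+212)/(255+297) = 378/552 = 0.6848.
SE = √(0.215855 × 0.00728857) = 0.0397.
z = (0.6510 − 0.7138)/0.0397 = -0.0628/0.0397 = -1.58.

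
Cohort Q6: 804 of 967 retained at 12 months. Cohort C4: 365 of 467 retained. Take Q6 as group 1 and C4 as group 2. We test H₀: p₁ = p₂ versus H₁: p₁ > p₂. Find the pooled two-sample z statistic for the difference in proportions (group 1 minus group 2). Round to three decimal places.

p̂₁ = 804/967 ≈ 0.831437, p̂₂ = 365/467 ≈ 0.781585.
Pooled p̂ = (804+365)/(967+467) = 1169/1434 = 0.815202.
SE = √(0.150648 × 0.00317545) = 0.021872.
z = (0.831437 − 0.781585)/0.021872 = 0.049852/0.021872 = 2.279.

z = 2.279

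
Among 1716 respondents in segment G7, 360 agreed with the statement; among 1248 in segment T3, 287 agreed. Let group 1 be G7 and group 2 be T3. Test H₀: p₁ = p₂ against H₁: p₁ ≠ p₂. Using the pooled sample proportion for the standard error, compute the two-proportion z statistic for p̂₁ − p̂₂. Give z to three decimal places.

z = -1.313

p̂₁ = 360/1716 = 0.20979, p̂₂ = 287/1248 = 0.22997.
Pooled p̂ = (360+287)/(1716+1248) = 647/2964 = 0.21829.
SE = √(p̂(1−p̂)(1/n₁+1/n₂)) = √(0.21829·0.78171·0.00138403) = √(0.000236168) = 0.01537.
z = (0.20979 − 0.22997)/0.01537 = -0.02018/0.01537 = -1.313.
Two-sided p-value ≈ 2·Φ(−1.313) = 0.1892.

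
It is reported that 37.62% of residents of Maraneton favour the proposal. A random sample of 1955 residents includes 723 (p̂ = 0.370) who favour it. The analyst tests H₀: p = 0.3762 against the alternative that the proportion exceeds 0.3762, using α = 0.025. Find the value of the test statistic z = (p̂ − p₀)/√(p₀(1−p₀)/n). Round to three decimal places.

z = -0.582

p̂ = 723/1955 ≈ 0.36982.
Under H₀, SE = √(0.3762·0.6238/1955) = √(0.000120038) = 0.01096.
z = (0.36982 − 0.3762)/0.01096 = -0.00638/0.01096 = -0.582.
p-value = P(Z > -0.582) ≈ 0.7198; since p > α = 0.025, fail to reject H₀.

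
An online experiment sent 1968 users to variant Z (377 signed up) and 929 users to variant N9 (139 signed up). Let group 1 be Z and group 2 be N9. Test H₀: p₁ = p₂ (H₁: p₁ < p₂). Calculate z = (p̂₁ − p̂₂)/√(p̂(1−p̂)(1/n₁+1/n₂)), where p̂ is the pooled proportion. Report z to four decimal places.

p̂₁ = 377/1968 ≈ 0.1915650, p̂₂ = 139/929 ≈ 0.1496233.
Pooled p̂ = (377+139)/(1968+929) = 516/2897 = 0.1781153.
SE = √(0.14639 × 0.00158456) = 0.0152304.
z = (0.1915650 − 0.1496233)/0.0152304 = 0.0419417/0.0152304 = 2.7538.
p-value = P(Z < 2.754) ≈ 0.9971.

z = 2.7538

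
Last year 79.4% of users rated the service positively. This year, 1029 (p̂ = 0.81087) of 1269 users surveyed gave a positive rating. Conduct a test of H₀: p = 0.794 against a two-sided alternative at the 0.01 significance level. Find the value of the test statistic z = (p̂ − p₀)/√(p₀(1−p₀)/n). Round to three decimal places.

z = 1.486

p̂ = 1029/1269 ≈ 0.81087.
Standard error under H₀: √(0.794×0.206/1269) = 0.01135.
z = (0.81087 − 0.794)/0.01135 = 0.01687/0.01135 = 1.486.
p-value = 2·P(Z > 1.486) ≈ 0.1372; since p > α = 0.01, fail to reject H₀.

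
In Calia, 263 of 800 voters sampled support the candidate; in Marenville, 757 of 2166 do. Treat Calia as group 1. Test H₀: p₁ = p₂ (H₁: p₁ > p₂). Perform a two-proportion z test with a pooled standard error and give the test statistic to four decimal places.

p̂₁ = 263/800 ≈ 0.328750, p̂₂ = 757/2166 ≈ 0.349492.
Pooled p̂ = (263+757)/(800+2166) = 1020/2966 = 0.343898.
SE = √(p̂(1−p̂)(1/n₁+1/n₂)) = √(0.343898·0.656102·0.00171168) = √(0.00038621) = 0.019652.
z = (0.328750 − 0.349492)/0.019652 = -0.020742/0.019652 = -1.0555.
p-value = P(Z > -1.055) ≈ 0.8544.

z = -1.0555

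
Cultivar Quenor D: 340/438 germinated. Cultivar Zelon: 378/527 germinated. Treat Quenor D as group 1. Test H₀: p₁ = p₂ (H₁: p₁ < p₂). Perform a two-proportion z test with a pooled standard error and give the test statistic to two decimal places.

z = 2.09

p̂₁ = 340/438 = 0.7763, p̂₂ = 378/527 = 0.7173.
Pooled p̂ = (340+378)/(438+527) = 718/965 = 0.7440.
SE = √(0.190444 × 0.00418064) = 0.0282.
z = (0.7763 − 0.7173)/0.0282 = 0.0590/0.0282 = 2.09.
p-value = P(Z < 2.091) ≈ 0.9817.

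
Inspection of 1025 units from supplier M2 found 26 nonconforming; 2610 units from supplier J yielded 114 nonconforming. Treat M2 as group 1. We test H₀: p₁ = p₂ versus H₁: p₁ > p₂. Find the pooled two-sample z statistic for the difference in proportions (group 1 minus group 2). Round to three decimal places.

p̂₁ = 26/1025 ≈ 0.025366, p̂₂ = 114/2610 ≈ 0.043678.
Pooled p̂ = (26+114)/(1025+2610) = 140/3635 = 0.038514.
SE = √(0.0370311 × 0.00135875) = 0.007093.
z = (0.025366 − 0.043678)/0.007093 = -0.018312/0.007093 = -2.582.

z = -2.582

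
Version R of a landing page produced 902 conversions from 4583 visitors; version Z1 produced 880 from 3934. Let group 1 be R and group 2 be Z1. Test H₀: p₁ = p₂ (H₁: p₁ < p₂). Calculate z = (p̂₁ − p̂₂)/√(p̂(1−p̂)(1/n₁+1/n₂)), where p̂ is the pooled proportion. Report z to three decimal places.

z = -3.040

p̂₁ = 902/4583 = 0.196814, p̂₂ = 880/3934 = 0.223691.
Pooled p̂ = (902+880)/(4583+3934) = 1782/8517 = 0.209229.
SE = √(p̂(1−p̂)(1/n₁+1/n₂)) = √(0.209229·0.790771·0.000472392) = √(7.81582e-05) = 0.008841.
z = (0.196814 − 0.223691)/0.008841 = -0.026877/0.008841 = -3.040.
p-value = P(Z < -3.040) ≈ 0.0012.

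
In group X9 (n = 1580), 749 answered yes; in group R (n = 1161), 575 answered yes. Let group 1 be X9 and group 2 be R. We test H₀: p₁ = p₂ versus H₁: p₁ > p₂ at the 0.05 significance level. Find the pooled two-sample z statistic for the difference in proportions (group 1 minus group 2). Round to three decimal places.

z = -1.098

p̂₁ = 749/1580 = 0.47405, p̂₂ = 575/1161 = 0.49526.
Pooled p̂ = (749+575)/(1580+1161) = 1324/2741 = 0.48304.
SE = √(0.249712 × 0.00149424) = 0.01932.
z = (0.47405 − 0.49526)/0.01932 = -0.02121/0.01932 = -1.098.
p-value = P(Z > -1.098) ≈ 0.8639, so at α = 0.05 we fail to reject H₀.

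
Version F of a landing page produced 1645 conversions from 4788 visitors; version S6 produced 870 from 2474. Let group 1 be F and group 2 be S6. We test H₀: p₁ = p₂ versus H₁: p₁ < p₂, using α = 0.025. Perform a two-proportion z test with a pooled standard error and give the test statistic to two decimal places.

z = -0.69

p̂₁ = 1645/4788 ≈ 0.3436, p̂₂ = 870/2474 ≈ 0.3517.
Pooled p̂ = (1645+870)/(4788+2474) = 2515/7262 = 0.3463.
SE = √(p̂(1−p̂)(1/n₁+1/n₂)) = √(0.3463·0.6537·0.000613059) = √(0.000138786) = 0.0118.
z = (0.3436 − 0.3517)/0.0118 = -0.0081/0.0118 = -0.69.
p-value = P(Z < -0.687) ≈ 0.2461. With α = 0.025, fail to reject H₀.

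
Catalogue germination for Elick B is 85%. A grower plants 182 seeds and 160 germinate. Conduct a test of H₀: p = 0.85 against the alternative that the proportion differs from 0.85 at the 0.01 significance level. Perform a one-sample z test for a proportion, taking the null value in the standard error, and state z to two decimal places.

p̂ = 160/182 ≈ 0.8791.
Under H₀, SE = √(0.85·0.15/182) = √(0.000700549) = 0.0265.
z = (0.8791 − 0.85)/0.0265 = 0.0291/0.0265 = 1.10.
Two-sided p-value ≈ 2·Φ(−1.100) = 0.2712, so at α = 0.01 we fail to reject H₀.

z = 1.10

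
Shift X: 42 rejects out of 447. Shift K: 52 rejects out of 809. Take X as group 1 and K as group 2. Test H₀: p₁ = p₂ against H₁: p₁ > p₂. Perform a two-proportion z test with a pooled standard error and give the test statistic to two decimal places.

z = 1.91

p̂₁ = 42/447 ≈ 0.09396, p̂₂ = 52/809 ≈ 0.06428.
Pooled p̂ = (42+52)/(447+809) = 94/1256 = 0.07484.
SE = √(p̂(1−p̂)(1/n₁+1/n₂)) = √(0.07484·0.92516·0.00347323) = √(0.000240485) = 0.01551.
z = (0.09396 − 0.06428)/0.01551 = 0.02968/0.01551 = 1.91.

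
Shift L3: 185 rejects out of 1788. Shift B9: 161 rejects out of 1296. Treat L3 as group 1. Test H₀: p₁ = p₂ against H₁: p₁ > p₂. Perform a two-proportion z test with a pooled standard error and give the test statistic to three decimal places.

p̂₁ = 185/1788 = 0.103468, p̂₂ = 161/1296 = 0.124228.
Pooled p̂ = (185+161)/(1788+1296) = 346/3084 = 0.112192.
SE = √(0.0996049 × 0.00133089) = 0.011514.
z = (0.103468 − 0.124228)/0.011514 = -0.020760/0.011514 = -1.803.
p-value = P(Z > -1.803) ≈ 0.9643.

z = -1.803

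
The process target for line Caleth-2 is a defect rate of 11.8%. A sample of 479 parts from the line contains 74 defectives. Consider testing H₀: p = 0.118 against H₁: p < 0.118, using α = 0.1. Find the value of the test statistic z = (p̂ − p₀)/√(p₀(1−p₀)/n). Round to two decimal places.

p̂ = 74/479 = 0.1545.
Under H₀, SE = √(0.118·0.882/479) = √(0.000217278) = 0.0147.
z = (0.1545 − 0.118)/0.0147 = 0.0365/0.0147 = 2.48.
p-value = P(Z < 2.475) ≈ 0.9933. With α = 0.1, fail to reject H₀.

z = 2.48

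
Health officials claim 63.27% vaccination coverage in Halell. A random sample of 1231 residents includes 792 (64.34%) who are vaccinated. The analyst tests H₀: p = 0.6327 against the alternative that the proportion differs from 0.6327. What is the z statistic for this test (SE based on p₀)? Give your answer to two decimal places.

p̂ = 792/1231 = 0.6434.
Under H₀, SE = √(0.6327·0.3673/1231) = √(0.000188782) = 0.0137.
z = (0.6434 − 0.6327)/0.0137 = 0.0107/0.0137 = 0.78.

z = 0.78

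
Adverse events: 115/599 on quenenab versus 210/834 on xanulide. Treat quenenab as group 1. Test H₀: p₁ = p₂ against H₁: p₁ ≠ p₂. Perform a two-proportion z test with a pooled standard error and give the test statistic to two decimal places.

z = -2.67

p̂₁ = 115/599 ≈ 0.1920, p̂₂ = 210/834 ≈ 0.2518.
Pooled p̂ = (115+210)/(599+834) = 325/1433 = 0.2268.
SE = √(0.17536 × 0.00286849) = 0.0224.
z = (0.1920 − 0.2518)/0.0224 = -0.0598/0.0224 = -2.67.
p-value = 2·P(Z > 2.667) ≈ 0.0077.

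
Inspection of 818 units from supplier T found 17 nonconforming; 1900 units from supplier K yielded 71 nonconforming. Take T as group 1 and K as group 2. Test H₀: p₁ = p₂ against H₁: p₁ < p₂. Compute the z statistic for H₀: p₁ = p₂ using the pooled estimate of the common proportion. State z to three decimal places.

p̂₁ = 17/818 = 0.020782, p̂₂ = 71/1900 = 0.037368.
Pooled p̂ = (17+71)/(818+1900) = 88/2718 = 0.032377.
SE = √(p̂(1−p̂)(1/n₁+1/n₂)) = √(0.032377·0.967623·0.00174881) = √(5.47876e-05) = 0.007402.
z = (0.020782 − 0.037368)/0.007402 = -0.016586/0.007402 = -2.241.
p-value = P(Z < -2.241) ≈ 0.0125.

z = -2.241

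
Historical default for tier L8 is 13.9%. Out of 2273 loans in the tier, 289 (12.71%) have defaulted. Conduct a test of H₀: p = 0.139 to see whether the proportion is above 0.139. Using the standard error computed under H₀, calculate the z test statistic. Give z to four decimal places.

p̂ = 289/2273 = 0.127145.
SE = √(p₀(1−p₀)/n) = √(0.11968/2273) = 0.007256.
z = (0.127145 − 0.139)/0.007256 = -0.011855/0.007256 = -1.6338.

z = -1.6338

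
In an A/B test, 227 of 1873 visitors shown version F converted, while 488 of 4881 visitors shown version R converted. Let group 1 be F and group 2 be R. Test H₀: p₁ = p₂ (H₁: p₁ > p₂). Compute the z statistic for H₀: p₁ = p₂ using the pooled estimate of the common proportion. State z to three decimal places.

z = 2.537

p̂₁ = 227/1873 ≈ 0.121196, p̂₂ = 488/4881 ≈ 0.099980.
Pooled p̂ = (227+488)/(1873+4881) = 715/6754 = 0.105863.
SE = √(0.0946562 × 0.000738779) = 0.008362.
z = (0.121196 − 0.099980)/0.008362 = 0.021216/0.008362 = 2.537.
p-value = P(Z > 2.537) ≈ 0.0056.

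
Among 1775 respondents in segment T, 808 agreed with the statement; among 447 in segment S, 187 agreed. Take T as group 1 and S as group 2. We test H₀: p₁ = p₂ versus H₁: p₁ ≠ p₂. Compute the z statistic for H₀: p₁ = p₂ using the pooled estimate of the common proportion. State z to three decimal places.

p̂₁ = 808/1775 ≈ 0.45521, p̂₂ = 187/447 ≈ 0.41834.
Pooled p̂ = (808+187)/(1775+447) = 995/2222 = 0.44779.
SE = √(0.247275 × 0.00280052) = 0.02632.
z = (0.45521 − 0.41834)/0.02632 = 0.03687/0.02632 = 1.401.

z = 1.401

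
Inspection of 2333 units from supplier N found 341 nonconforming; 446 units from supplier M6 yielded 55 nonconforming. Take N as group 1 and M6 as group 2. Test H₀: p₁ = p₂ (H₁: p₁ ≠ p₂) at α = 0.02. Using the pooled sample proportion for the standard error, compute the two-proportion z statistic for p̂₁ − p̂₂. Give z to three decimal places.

z = 1.265

p̂₁ = 341/2333 = 0.146164, p̂₂ = 55/446 = 0.123318.
Pooled p̂ = (341+55)/(2333+446) = 396/2779 = 0.142497.
SE = √(0.122192 × 0.00267079) = 0.018065.
z = (0.146164 − 0.123318)/0.018065 = 0.022846/0.018065 = 1.265.
p-value = 2·P(Z > 1.265) ≈ 0.2060, so at α = 0.02 we fail to reject H₀.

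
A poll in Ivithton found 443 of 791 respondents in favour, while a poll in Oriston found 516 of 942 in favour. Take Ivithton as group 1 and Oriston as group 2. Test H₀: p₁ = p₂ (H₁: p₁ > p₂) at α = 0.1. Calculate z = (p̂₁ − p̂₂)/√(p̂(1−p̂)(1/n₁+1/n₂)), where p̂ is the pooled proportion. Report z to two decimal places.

p̂₁ = 443/791 = 0.5601, p̂₂ = 516/942 = 0.5478.
Pooled p̂ = (443+516)/(791+942) = 959/1733 = 0.5534.
SE = √(p̂(1−p̂)(1/n₁+1/n₂)) = √(0.5534·0.4466·0.00232579) = √(0.000574822) = 0.0240.
z = (0.5601 − 0.5478)/0.0240 = 0.0123/0.0240 = 0.51.
p-value = P(Z > 0.512) ≈ 0.3043; since p > α = 0.1, fail to reject H₀.

z = 0.51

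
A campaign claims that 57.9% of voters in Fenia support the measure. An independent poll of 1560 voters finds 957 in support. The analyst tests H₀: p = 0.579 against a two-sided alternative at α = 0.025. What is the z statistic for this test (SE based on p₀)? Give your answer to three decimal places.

p̂ = 957/1560 ≈ 0.61346.
Standard error under H₀: √(0.579×0.421/1560) = 0.01250.
z = (0.61346 − 0.579)/0.01250 = 0.03446/0.01250 = 2.757.
Two-sided p-value ≈ 2·Φ(−2.757) = 0.0058; since p < α = 0.025, reject H₀.

z = 2.757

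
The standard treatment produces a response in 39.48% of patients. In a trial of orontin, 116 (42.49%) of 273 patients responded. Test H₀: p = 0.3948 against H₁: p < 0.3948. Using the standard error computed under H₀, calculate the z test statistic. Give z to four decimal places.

z = 1.0177

p̂ = 116/273 = 0.424908.
Standard error under H₀: √(0.3948×0.6052/273) = 0.029584.
z = (0.424908 − 0.3948)/0.029584 = 0.030108/0.029584 = 1.0177.
p-value = P(Z < 1.018) ≈ 0.8456.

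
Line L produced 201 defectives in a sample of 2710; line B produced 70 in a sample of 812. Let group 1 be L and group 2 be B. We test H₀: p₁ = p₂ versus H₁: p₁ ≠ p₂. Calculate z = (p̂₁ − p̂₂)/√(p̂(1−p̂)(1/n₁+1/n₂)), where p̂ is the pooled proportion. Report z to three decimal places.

z = -1.129

p̂₁ = 201/2710 = 0.07417, p̂₂ = 70/812 = 0.08621.
Pooled p̂ = (201+70)/(2710+812) = 271/3522 = 0.07694.
SE = √(0.0710244 × 0.00160053) = 0.01066.
z = (0.07417 − 0.08621)/0.01066 = -0.01204/0.01066 = -1.129.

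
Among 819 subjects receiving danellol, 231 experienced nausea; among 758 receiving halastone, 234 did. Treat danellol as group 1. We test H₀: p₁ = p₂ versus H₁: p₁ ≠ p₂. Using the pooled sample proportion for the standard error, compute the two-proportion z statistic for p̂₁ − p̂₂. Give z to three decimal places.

z = -1.160

p̂₁ = 231/819 = 0.28205, p̂₂ = 234/758 = 0.30871.
Pooled p̂ = (231+234)/(819+758) = 465/1577 = 0.29486.
SE = √(0.207919 × 0.00254026) = 0.02298.
z = (0.28205 − 0.30871)/0.02298 = -0.02666/0.02298 = -1.160.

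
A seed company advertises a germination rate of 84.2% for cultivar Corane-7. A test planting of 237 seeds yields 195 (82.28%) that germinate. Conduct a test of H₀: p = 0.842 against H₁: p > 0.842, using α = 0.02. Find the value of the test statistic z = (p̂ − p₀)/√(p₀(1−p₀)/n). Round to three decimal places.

z = -0.811

p̂ = 195/237 ≈ 0.82278.
Standard error under H₀: √(0.842×0.158/237) = 0.02369.
z = (0.82278 − 0.842)/0.02369 = -0.01922/0.02369 = -0.811.
p-value = P(Z > -0.811) ≈ 0.7913, so at α = 0.02 we fail to reject H₀.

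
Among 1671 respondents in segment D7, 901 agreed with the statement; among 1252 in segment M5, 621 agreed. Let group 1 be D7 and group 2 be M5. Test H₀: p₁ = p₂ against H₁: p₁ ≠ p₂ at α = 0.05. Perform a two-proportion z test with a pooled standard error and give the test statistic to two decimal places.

p̂₁ = 901/1671 ≈ 0.5392, p̂₂ = 621/1252 ≈ 0.4960.
Pooled p̂ = (901+621)/(1671+1252) = 1522/2923 = 0.5207.
SE = √(p̂(1−p̂)(1/n₁+1/n₂)) = √(0.5207·0.4793·0.00139717) = √(0.000348693) = 0.0187.
z = (0.5392 − 0.4960)/0.0187 = 0.0432/0.0187 = 2.31.
Two-sided p-value ≈ 2·Φ(−2.313) = 0.0207, so at α = 0.05 we reject H₀.

z = 2.31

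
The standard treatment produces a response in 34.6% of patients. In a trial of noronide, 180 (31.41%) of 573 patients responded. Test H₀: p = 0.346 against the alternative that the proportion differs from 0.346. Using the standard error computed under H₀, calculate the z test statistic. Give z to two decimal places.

z = -1.60

p̂ = 180/573 = 0.3141.
Standard error under H₀: √(0.346×0.654/573) = 0.0199.
z = (0.3141 − 0.346)/0.0199 = -0.0319/0.0199 = -1.60.
p-value = 2·P(Z > 1.603) ≈ 0.1088.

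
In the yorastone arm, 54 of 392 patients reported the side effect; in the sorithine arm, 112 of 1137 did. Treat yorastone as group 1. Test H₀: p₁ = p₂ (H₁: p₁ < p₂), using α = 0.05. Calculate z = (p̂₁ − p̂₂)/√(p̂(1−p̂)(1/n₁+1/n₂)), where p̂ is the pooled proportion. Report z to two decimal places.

p̂₁ = 54/392 ≈ 0.13776, p̂₂ = 112/1137 ≈ 0.09850.
Pooled p̂ = (54+112)/(392+1137) = 166/1529 = 0.10857.
SE = √(p̂(1−p̂)(1/n₁+1/n₂)) = √(0.10857·0.89143·0.00343053) = √(0.000332009) = 0.01822.
z = (0.13776 − 0.09850)/0.01822 = 0.03926/0.01822 = 2.15.
p-value = P(Z < 2.154) ≈ 0.9844. With α = 0.05, fail to reject H₀.

z = 2.15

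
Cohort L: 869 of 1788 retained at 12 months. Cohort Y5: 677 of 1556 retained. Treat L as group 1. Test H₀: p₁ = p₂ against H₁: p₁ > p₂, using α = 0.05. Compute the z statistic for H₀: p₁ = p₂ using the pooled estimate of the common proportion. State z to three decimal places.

z = 2.946

p̂₁ = 869/1788 = 0.48602, p̂₂ = 677/1556 = 0.43509.
Pooled p̂ = (869+677)/(1788+1556) = 1546/3344 = 0.46232.
SE = √(p̂(1−p̂)(1/n₁+1/n₂)) = √(0.46232·0.53768·0.00120196) = √(0.000298783) = 0.01729.
z = (0.48602 − 0.43509)/0.01729 = 0.05093/0.01729 = 2.946.
p-value = P(Z > 2.946) ≈ 0.0016; since p < α = 0.05, reject H₀.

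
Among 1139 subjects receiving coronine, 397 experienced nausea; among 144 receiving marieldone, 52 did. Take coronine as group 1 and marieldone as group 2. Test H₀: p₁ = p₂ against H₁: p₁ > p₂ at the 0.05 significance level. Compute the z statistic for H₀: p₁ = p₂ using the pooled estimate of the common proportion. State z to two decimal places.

p̂₁ = 397/1139 = 0.3486, p̂₂ = 52/144 = 0.3611.
Pooled p̂ = (397+52)/(1139+144) = 449/1283 = 0.3500.
SE = √(0.227488 × 0.00782241) = 0.0422.
z = (0.3486 − 0.3611)/0.0422 = -0.0125/0.0422 = -0.30.
p-value = P(Z > -0.298) ≈ 0.6170, so at α = 0.05 we fail to reject H₀.

z = -0.30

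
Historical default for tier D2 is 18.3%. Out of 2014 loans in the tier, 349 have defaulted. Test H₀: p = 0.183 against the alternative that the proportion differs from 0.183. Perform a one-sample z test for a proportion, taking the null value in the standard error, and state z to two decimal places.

p̂ = 349/2014 = 0.1733.
Standard error under H₀: √(0.183×0.817/2014) = 0.0086.
z = (0.1733 − 0.183)/0.0086 = -0.0097/0.0086 = -1.13.

z = -1.13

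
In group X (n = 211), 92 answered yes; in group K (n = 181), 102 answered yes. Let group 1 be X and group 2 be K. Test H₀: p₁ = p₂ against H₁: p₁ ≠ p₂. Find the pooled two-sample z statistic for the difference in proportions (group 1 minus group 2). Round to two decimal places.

p̂₁ = 92/211 = 0.43602, p̂₂ = 102/181 = 0.56354.
Pooled p̂ = (92+102)/(211+181) = 194/392 = 0.49490.
SE = √(0.249974 × 0.0102642) = 0.05065.
z = (0.43602 − 0.56354)/0.05065 = -0.12752/0.05065 = -2.52.
p-value = 2·P(Z > 2.517) ≈ 0.0118.

z = -2.52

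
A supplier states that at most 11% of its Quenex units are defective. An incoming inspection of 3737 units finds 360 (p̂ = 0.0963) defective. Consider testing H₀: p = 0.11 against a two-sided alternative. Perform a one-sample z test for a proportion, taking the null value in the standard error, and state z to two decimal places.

p̂ = 360/3737 ≈ 0.09633.
Under H₀, SE = √(0.11·0.89/3737) = √(2.61975e-05) = 0.00512.
z = (0.09633 − 0.11)/0.00512 = -0.01367/0.00512 = -2.67.

z = -2.67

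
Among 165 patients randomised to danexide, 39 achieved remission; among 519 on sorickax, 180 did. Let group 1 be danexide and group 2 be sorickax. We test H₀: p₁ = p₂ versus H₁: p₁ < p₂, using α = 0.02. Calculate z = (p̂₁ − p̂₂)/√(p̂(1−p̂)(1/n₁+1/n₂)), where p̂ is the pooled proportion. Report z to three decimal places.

p̂₁ = 39/165 ≈ 0.23636, p̂₂ = 180/519 ≈ 0.34682.
Pooled p̂ = (39+180)/(165+519) = 219/684 = 0.32018.
SE = √(p̂(1−p̂)(1/n₁+1/n₂)) = √(0.32018·0.67982·0.00798739) = √(0.00173856) = 0.04170.
z = (0.23636 − 0.34682)/0.04170 = -0.11046/0.04170 = -2.649.
p-value = P(Z < -2.649) ≈ 0.0040, so at α = 0.02 we reject H₀.

z = -2.649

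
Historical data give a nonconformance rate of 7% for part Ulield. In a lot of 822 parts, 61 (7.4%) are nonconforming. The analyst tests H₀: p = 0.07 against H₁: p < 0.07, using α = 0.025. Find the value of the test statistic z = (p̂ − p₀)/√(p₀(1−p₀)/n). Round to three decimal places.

z = 0.473

p̂ = 61/822 ≈ 0.07421.
Under H₀, SE = √(0.07·0.93/822) = √(7.91971e-05) = 0.00890.
z = (0.07421 − 0.07)/0.00890 = 0.00421/0.00890 = 0.473.
p-value = P(Z < 0.473) ≈ 0.6819, so at α = 0.025 we fail to reject H₀.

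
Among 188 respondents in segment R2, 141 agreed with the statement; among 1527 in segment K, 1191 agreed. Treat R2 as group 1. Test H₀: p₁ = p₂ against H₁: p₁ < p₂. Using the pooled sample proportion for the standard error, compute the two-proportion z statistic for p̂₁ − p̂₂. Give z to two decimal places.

z = -0.93

p̂₁ = 141/188 = 0.7500, p̂₂ = 1191/1527 = 0.7800.
Pooled p̂ = (141+1191)/(188+1527) = 1332/1715 = 0.7767.
SE = √(0.17345 × 0.00597403) = 0.0322.
z = (0.7500 − 0.7800)/0.0322 = -0.0300/0.0322 = -0.93.
p-value = P(Z < -0.931) ≈ 0.1760.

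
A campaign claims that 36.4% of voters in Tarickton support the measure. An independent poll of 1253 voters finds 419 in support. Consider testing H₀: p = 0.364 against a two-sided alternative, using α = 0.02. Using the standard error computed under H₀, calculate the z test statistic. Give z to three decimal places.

z = -2.178

p̂ = 419/1253 ≈ 0.33440.
Under H₀, SE = √(0.364·0.636/1253) = √(0.00018476) = 0.01359.
z = (0.33440 − 0.364)/0.01359 = -0.02960/0.01359 = -2.178.
Two-sided p-value ≈ 2·Φ(−2.178) = 0.0294. With α = 0.02, fail to reject H₀.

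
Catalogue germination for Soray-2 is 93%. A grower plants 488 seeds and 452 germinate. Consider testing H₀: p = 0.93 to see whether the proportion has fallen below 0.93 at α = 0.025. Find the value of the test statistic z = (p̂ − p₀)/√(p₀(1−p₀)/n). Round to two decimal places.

p̂ = 452/488 = 0.9262.
Standard error under H₀: √(0.93×0.07/488) = 0.0115.
z = (0.9262 − 0.93)/0.0115 = -0.0038/0.0115 = -0.33.
p-value = P(Z < -0.326) ≈ 0.3720, so at α = 0.025 we fail to reject H₀.

z = -0.33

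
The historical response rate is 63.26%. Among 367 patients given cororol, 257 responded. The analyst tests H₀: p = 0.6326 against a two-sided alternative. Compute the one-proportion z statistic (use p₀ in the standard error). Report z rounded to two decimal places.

p̂ = 257/367 ≈ 0.7003.
Under H₀, SE = √(0.6326·0.3674/367) = √(0.000633289) = 0.0252.
z = (0.7003 − 0.6326)/0.0252 = 0.0677/0.0252 = 2.69.

z = 2.69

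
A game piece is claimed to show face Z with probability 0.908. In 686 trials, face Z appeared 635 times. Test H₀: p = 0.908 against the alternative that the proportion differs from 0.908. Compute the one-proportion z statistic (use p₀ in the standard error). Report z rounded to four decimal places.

p̂ = 635/686 = 0.925656.
Under H₀, SE = √(0.908·0.092/686) = √(0.000121773) = 0.011035.
z = (0.925656 − 0.908)/0.011035 = 0.017656/0.011035 = 1.6000.

z = 1.6000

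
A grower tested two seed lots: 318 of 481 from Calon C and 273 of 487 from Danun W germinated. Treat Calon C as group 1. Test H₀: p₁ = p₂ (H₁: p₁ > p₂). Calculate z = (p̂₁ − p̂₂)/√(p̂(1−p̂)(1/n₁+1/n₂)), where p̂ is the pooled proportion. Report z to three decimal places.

z = 3.208

p̂₁ = 318/481 = 0.661123, p̂₂ = 273/487 = 0.560575.
Pooled p̂ = (318+273)/(481+487) = 591/968 = 0.610537.
SE = √(0.237782 × 0.00413239) = 0.031347.
z = (0.661123 − 0.560575)/0.031347 = 0.100548/0.031347 = 3.208.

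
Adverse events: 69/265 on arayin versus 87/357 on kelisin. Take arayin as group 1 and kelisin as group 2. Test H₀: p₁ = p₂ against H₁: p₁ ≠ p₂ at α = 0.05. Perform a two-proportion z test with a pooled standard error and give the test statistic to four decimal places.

z = 0.4746

p̂₁ = 69/265 ≈ 0.260377, p̂₂ = 87/357 ≈ 0.243697.
Pooled p̂ = (69+87)/(265+357) = 156/622 = 0.250804.
SE = √(p̂(1−p̂)(1/n₁+1/n₂)) = √(0.250804·0.749196·0.00657471) = √(0.0012354) = 0.035148.
z = (0.260377 − 0.243697)/0.035148 = 0.016680/0.035148 = 0.4746.
Two-sided p-value ≈ 2·Φ(−0.475) = 0.6351. With α = 0.05, fail to reject H₀.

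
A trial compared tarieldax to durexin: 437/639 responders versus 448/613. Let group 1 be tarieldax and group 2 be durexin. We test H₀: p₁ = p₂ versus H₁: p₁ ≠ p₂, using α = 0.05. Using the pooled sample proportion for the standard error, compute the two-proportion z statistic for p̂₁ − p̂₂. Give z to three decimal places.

z = -1.824

p̂₁ = 437/639 ≈ 0.683881, p̂₂ = 448/613 ≈ 0.730832.
Pooled p̂ = (437+448)/(639+613) = 885/1252 = 0.706869.
SE = √(p̂(1−p̂)(1/n₁+1/n₂)) = √(0.706869·0.293131·0.00319627) = √(0.000662283) = 0.025735.
z = (0.683881 − 0.730832)/0.025735 = -0.046951/0.025735 = -1.824.
Two-sided p-value ≈ 2·Φ(−1.824) = 0.0681; since p > α = 0.05, fail to reject H₀.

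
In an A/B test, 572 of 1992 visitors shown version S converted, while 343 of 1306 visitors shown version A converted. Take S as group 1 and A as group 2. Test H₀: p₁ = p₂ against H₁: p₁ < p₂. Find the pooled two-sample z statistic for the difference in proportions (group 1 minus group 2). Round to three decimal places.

p̂₁ = 572/1992 ≈ 0.28715, p̂₂ = 343/1306 ≈ 0.26263.
Pooled p̂ = (572+343)/(1992+1306) = 915/3298 = 0.27744.
SE = √(p̂(1−p̂)(1/n₁+1/n₂)) = √(0.27744·0.72256·0.0012677) = √(0.000254134) = 0.01594.
z = (0.28715 − 0.26263)/0.01594 = 0.02452/0.01594 = 1.538.
p-value = P(Z < 1.538) ≈ 0.9379.

z = 1.538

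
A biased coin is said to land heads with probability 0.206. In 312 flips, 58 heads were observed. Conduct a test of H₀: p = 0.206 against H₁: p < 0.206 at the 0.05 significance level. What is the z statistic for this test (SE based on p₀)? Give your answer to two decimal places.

p̂ = 58/312 = 0.1859.
SE = √(p₀(1−p₀)/n) = √(0.16356/312) = 0.0229.
z = (0.1859 − 0.206)/0.0229 = -0.0201/0.0229 = -0.88.
p-value = P(Z < -0.878) ≈ 0.1900; since p > α = 0.05, fail to reject H₀.

z = -0.88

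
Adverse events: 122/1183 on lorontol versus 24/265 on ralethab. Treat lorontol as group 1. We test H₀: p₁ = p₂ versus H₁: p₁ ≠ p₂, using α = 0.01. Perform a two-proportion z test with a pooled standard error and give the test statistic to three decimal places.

z = 0.614

p̂₁ = 122/1183 = 0.10313, p̂₂ = 24/265 = 0.09057.
Pooled p̂ = (122+24)/(1183+265) = 146/1448 = 0.10083.
SE = √(p̂(1−p̂)(1/n₁+1/n₂)) = √(0.10083·0.89917·0.00461889) = √(0.000418759) = 0.02046.
z = (0.10313 − 0.09057)/0.02046 = 0.01256/0.02046 = 0.614.
p-value = 2·P(Z > 0.614) ≈ 0.5393. With α = 0.01, fail to reject H₀.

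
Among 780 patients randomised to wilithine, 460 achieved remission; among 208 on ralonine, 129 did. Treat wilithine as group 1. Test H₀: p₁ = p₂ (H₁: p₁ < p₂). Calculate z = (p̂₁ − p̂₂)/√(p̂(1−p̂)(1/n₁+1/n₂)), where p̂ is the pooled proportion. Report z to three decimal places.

z = -0.795

p̂₁ = 460/780 = 0.58974, p̂₂ = 129/208 = 0.62019.
Pooled p̂ = (460+129)/(780+208) = 589/988 = 0.59615.
SE = √(p̂(1−p̂)(1/n₁+1/n₂)) = √(0.59615·0.40385·0.00608974) = √(0.00146613) = 0.03829.
z = (0.58974 − 0.62019)/0.03829 = -0.03045/0.03829 = -0.795.
p-value = P(Z < -0.795) ≈ 0.2132.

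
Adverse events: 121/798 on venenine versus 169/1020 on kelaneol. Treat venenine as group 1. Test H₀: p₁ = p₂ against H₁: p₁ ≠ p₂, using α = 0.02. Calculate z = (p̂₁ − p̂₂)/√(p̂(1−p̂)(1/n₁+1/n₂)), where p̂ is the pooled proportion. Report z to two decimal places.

p̂₁ = 121/798 = 0.15163, p̂₂ = 169/1020 = 0.16569.
Pooled p̂ = (121+169)/(798+1020) = 290/1818 = 0.15952.
SE = √(p̂(1−p̂)(1/n₁+1/n₂)) = √(0.15952·0.84048·0.00223352) = √(0.00029945) = 0.01730.
z = (0.15163 − 0.16569)/0.01730 = -0.01406/0.01730 = -0.81.
p-value = 2·P(Z > 0.812) ≈ 0.4166. With α = 0.02, fail to reject H₀.

z = -0.81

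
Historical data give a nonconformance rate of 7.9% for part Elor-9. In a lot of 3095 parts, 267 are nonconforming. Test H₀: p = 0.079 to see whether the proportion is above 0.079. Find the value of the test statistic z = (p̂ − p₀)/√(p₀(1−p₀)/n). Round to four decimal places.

p̂ = 267/3095 = 0.0862682.
SE = √(p₀(1−p₀)/n) = √(0.072759/3095) = 0.0048486.
z = (0.0862682 − 0.079)/0.0048486 = 0.0072682/0.0048486 = 1.4990.

z = 1.4990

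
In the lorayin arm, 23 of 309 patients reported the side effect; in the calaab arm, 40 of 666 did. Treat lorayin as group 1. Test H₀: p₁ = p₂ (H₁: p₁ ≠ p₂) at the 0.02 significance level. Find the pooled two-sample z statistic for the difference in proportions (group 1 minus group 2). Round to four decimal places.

p̂₁ = 23/309 = 0.074434, p̂₂ = 40/666 = 0.060060.
Pooled p̂ = (23+40)/(309+666) = 63/975 = 0.064615.
SE = √(p̂(1−p̂)(1/n₁+1/n₂)) = √(0.064615·0.935385·0.00473775) = √(0.000286351) = 0.016922.
z = (0.074434 − 0.060060)/0.016922 = 0.014374/0.016922 = 0.8494.
Two-sided p-value ≈ 2·Φ(−0.849) = 0.3957. With α = 0.02, fail to reject H₀.

z = 0.8494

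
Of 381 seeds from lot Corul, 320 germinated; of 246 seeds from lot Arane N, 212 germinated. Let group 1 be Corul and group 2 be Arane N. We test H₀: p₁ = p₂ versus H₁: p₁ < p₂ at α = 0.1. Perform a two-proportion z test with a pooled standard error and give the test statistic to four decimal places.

z = -0.7466

p̂₁ = 320/381 ≈ 0.839895, p̂₂ = 212/246 ≈ 0.861789.
Pooled p̂ = (320+212)/(381+246) = 532/627 = 0.848485.
SE = √(p̂(1−p̂)(1/n₁+1/n₂)) = √(0.848485·0.151515·0.00668971) = √(0.000860018) = 0.029326.
z = (0.839895 − 0.861789)/0.029326 = -0.021894/0.029326 = -0.7466.
p-value = P(Z < -0.747) ≈ 0.2277, so at α = 0.1 we fail to reject H₀.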